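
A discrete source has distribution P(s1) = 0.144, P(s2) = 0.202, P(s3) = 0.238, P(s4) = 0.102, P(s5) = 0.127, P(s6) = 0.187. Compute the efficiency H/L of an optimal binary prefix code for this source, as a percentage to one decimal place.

98.7%

Entropy H = −Σ p log₂ p ≈ 2.5280 bits.
Huffman merges: 51/500+127/1000→229/1000; 18/125+187/1000→331/1000; 101/500+229/1000→431/1000; 119/500+331/1000→569/1000; 431/1000+569/1000→1. L = 64/25 ≈ 2.5600.
Efficiency = H/L = 2.5280/2.5600 = 98.7%.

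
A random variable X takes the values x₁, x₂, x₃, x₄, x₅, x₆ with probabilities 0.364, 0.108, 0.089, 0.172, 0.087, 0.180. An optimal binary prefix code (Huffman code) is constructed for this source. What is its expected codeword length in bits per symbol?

Repeatedly combine the two least-probable nodes; the expected code length is the sum of the merged weights.
merge 87/1000 + 89/1000 → 22/125
merge 27/250 + 43/250 → 7/25
merge 22/125 + 9/50 → 89/250
merge 7/25 + 89/250 → 159/250
merge 91/250 + 159/250 → 1
L = 22/125 + 7/25 + 89/250 + 159/250 + 1 = 306/125 = 2.448 bits/symbol.

2.448 bits/symbol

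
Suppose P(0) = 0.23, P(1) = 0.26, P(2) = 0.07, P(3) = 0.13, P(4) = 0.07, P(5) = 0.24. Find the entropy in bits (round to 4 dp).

H = −Σ pᵢ log₂ pᵢ.
−0.23·log₂(0.23) = 0.4877
−0.26·log₂(0.26) = 0.5053
−0.07·log₂(0.07) = 0.2686
−0.13·log₂(0.13) = 0.3826
−0.07·log₂(0.07) = 0.2686
−0.24·log₂(0.24) = 0.4941
Sum ≈ 2.4068 → 2.4068 bits.

2.4068 bits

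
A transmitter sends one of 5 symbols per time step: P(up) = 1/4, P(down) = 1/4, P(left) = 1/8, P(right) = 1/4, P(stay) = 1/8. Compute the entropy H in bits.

Each probability is a power of 1/2, so log₂(1/p) is an integer.
H = Σ p·log₂(1/p) = 1/4·2 + 1/4·2 + 1/8·3 + 1/4·2 + 1/8·3 = 2.25 bits.

2.25 bits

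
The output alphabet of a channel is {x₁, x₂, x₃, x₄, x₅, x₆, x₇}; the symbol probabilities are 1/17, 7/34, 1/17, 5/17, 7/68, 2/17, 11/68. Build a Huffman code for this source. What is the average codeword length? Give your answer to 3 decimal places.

2.618 bits/symbol

Repeatedly combine the two least-probable nodes; the expected code length is the sum of the merged weights.
merge 1/17 + 1/17 → 2/17
merge 7/68 + 2/17 → 15/68
merge 2/17 + 11/68 → 19/68
merge 7/34 + 15/68 → 29/68
merge 19/68 + 5/17 → 39/68
merge 29/68 + 39/68 → 1
L = 2/17 + 15/68 + 19/68 + 29/68 + 39/68 + 1 = 89/34 ≈ 2.618 bits/symbol.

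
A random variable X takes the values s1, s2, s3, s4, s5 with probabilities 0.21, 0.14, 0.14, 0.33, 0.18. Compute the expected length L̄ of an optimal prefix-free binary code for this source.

2.28 bits/symbol

Repeatedly combine the two least-probable nodes; the expected code length is the sum of the merged weights.
merge 7/50 + 7/50 → 7/25
merge 9/50 + 21/100 → 39/100
merge 7/25 + 33/100 → 61/100
merge 39/100 + 61/100 → 1
L = 7/25 + 39/100 + 61/100 + 1 = 57/25 = 2.28 bits/symbol.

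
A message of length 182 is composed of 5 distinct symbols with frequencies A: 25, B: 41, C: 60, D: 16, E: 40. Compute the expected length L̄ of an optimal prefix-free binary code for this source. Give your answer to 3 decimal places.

Probabilities are the counts divided by 182.
Repeatedly combine the two least-probable nodes; the expected code length is the sum of the merged weights.
merge 8/91 + 25/182 → 41/182
merge 20/91 + 41/182 → 81/182
merge 41/182 + 30/91 → 101/182
merge 81/182 + 101/182 → 1
L = 41/182 + 81/182 + 101/182 + 1 = 405/182 ≈ 2.225 bits/symbol.

2.225 bits/symbol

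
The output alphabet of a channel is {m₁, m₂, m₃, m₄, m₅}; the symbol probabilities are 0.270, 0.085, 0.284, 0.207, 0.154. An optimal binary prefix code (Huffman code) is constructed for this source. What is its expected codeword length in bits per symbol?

Repeatedly combine the two least-probable nodes; the expected code length is the sum of the merged weights.
merge 17/200 + 77/500 → 239/1000
merge 207/1000 + 239/1000 → 223/500
merge 27/100 + 71/250 → 277/500
merge 223/500 + 277/500 → 1
L = 239/1000 + 223/500 + 277/500 + 1 = 2239/1000 = 2.239 bits/symbol.

2.239 bits/symbol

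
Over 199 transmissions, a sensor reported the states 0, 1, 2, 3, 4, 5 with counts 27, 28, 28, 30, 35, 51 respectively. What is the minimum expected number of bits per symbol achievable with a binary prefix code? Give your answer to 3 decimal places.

Probabilities are the counts divided by 199.
Repeatedly combine the two least-probable nodes; the expected code length is the sum of the merged weights.
merge 27/199 + 28/199 → 55/199
merge 28/199 + 30/199 → 58/199
merge 35/199 + 51/199 → 86/199
merge 55/199 + 58/199 → 113/199
merge 86/199 + 113/199 → 1
L = 55/199 + 58/199 + 86/199 + 113/199 + 1 = 511/199 ≈ 2.568 bits/symbol.

2.568 bits/symbol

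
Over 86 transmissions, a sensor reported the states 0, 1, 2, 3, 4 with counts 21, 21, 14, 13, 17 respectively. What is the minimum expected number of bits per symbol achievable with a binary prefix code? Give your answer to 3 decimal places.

Probabilities are the counts divided by 86.
Repeatedly combine the two least-probable nodes; the expected code length is the sum of the merged weights.
merge 13/86 + 7/43 → 27/86
merge 17/86 + 21/86 → 19/43
merge 21/86 + 27/86 → 24/43
merge 19/43 + 24/43 → 1
L = 27/86 + 19/43 + 24/43 + 1 = 199/86 ≈ 2.314 bits/symbol.

2.314 bits/symbol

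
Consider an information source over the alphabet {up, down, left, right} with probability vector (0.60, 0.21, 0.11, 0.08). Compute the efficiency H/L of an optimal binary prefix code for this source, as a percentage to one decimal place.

97.9%

Entropy H = −Σ p log₂ p ≈ 1.5568 bits.
Huffman merges: 2/25+11/100→19/100; 19/100+21/100→2/5; 2/5+3/5→1. L = 159/100 ≈ 1.5900.
Efficiency = H/L = 1.5568/1.5900 = 97.9%.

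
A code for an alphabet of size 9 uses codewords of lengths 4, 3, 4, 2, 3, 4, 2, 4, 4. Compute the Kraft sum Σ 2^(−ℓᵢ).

1.0625

With common denominator 2^4 = 16: Σ 2^(−ℓᵢ) = 1/16 + 2/16 + 1/16 + 4/16 + 2/16 + 1/16 + 4/16 + 1/16 + 1/16 = 17/16 = 1.0625.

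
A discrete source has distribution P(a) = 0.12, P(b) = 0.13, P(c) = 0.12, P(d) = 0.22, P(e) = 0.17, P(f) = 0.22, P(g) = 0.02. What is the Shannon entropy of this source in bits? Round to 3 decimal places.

2.625 bits

H = −Σ pᵢ log₂ pᵢ.
−0.12·log₂(0.12) = 0.3671
−0.13·log₂(0.13) = 0.3826
−0.12·log₂(0.12) = 0.3671
−0.22·log₂(0.22) = 0.4806
−0.17·log₂(0.17) = 0.4346
−0.22·log₂(0.22) = 0.4806
−0.02·log₂(0.02) = 0.1129
Sum ≈ 2.6254 → 2.625 bits.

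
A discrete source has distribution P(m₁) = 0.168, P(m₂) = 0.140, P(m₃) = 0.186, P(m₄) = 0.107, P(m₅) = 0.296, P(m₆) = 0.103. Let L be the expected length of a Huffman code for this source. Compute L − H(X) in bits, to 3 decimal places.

Entropy H = −Σ p log₂ p ≈ 2.4834 bits.
Huffman merges: 103/1000+107/1000→21/100; 7/50+21/125→77/250; 93/500+21/100→99/250; 37/125+77/250→151/250; 99/250+151/250→1. L = 1259/500 ≈ 2.5180.
L − H = 2.5180 − 2.4834 = 0.035 bits.

0.035 bits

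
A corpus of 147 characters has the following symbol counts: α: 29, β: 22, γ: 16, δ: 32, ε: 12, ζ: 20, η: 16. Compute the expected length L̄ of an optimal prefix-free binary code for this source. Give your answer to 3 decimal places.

2.776 bits/symbol

Probabilities are the counts divided by 147.
Repeatedly combine the two least-probable nodes; the expected code length is the sum of the merged weights.
merge 4/49 + 16/147 → 4/21
merge 16/147 + 20/147 → 12/49
merge 22/147 + 4/21 → 50/147
merge 29/147 + 32/147 → 61/147
merge 12/49 + 50/147 → 86/147
merge 61/147 + 86/147 → 1
L = 4/21 + 12/49 + 50/147 + 61/147 + 86/147 + 1 = 136/49 ≈ 2.776 bits/symbol.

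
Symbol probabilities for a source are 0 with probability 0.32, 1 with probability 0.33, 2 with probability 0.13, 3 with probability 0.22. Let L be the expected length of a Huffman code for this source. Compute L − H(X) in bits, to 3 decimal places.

Entropy H = −Σ p log₂ p ≈ 1.9171 bits.
Huffman merges: 13/100+11/50→7/20; 8/25+33/100→13/20; 7/20+13/20→1. L = 2 ≈ 2.0000.
L − H = 2.0000 − 1.9171 = 0.083 bits.

0.083 bits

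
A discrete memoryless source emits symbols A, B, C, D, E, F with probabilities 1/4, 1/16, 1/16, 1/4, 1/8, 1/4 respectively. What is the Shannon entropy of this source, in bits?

Each probability is a power of 1/2, so log₂(1/p) is an integer.
H = Σ p·log₂(1/p) = 1/4·2 + 1/16·4 + 1/16·4 + 1/4·2 + 1/8·3 + 1/4·2 = 2.375 bits.

2.375 bits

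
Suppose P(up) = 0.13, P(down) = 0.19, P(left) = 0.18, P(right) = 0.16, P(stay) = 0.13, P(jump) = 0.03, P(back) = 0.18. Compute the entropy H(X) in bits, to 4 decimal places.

H = −Σ pᵢ log₂ pᵢ.
−0.13·log₂(0.13) = 0.3826
−0.19·log₂(0.19) = 0.4552
−0.18·log₂(0.18) = 0.4453
−0.16·log₂(0.16) = 0.4230
−0.13·log₂(0.13) = 0.3826
−0.03·log₂(0.03) = 0.1518
−0.18·log₂(0.18) = 0.4453
Sum ≈ 2.6859 → 2.6859 bits.

2.6859 bits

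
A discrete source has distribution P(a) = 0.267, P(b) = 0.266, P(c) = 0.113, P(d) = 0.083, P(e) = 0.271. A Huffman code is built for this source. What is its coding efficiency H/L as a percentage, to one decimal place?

99.3%

Entropy H = −Σ p log₂ p ≈ 2.1808 bits.
Huffman merges: 83/1000+113/1000→49/250; 49/250+133/500→231/500; 267/1000+271/1000→269/500; 231/500+269/500→1. L = 549/250 ≈ 2.1960.
Efficiency = H/L = 2.1808/2.1960 = 99.3%.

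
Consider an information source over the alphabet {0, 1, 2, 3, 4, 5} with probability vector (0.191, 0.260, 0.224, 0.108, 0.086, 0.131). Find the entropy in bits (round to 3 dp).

2.480 bits

H = −Σ pᵢ log₂ pᵢ.
−0.191·log₂(0.191) = 0.4562
−0.260·log₂(0.260) = 0.5053
−0.224·log₂(0.224) = 0.4835
−0.108·log₂(0.108) = 0.3468
−0.086·log₂(0.086) = 0.3044
−0.131·log₂(0.131) = 0.3841
Sum ≈ 2.4803 → 2.480 bits.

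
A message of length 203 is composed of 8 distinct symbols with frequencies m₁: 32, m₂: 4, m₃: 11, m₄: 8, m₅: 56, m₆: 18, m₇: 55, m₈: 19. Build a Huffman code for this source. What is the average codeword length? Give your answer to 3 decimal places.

Probabilities are the counts divided by 203.
Repeatedly combine the two least-probable nodes; the expected code length is the sum of the merged weights.
merge 4/203 + 8/203 → 12/203
merge 11/203 + 12/203 → 23/203
merge 18/203 + 19/203 → 37/203
merge 23/203 + 32/203 → 55/203
merge 37/203 + 55/203 → 92/203
merge 55/203 + 8/29 → 111/203
merge 92/203 + 111/203 → 1
L = 12/203 + 23/203 + 37/203 + 55/203 + 92/203 + 111/203 + 1 = 533/203 ≈ 2.626 bits/symbol.

2.626 bits/symbol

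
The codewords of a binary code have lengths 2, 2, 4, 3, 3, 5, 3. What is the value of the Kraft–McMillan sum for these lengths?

0.96875

With common denominator 2^5 = 32: Σ 2^(−ℓᵢ) = 8/32 + 8/32 + 2/32 + 4/32 + 4/32 + 1/32 + 4/32 = 31/32 = 0.96875.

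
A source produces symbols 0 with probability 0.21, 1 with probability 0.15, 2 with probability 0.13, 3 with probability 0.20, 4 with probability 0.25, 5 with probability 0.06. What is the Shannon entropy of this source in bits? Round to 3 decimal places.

2.474 bits

H = −Σ pᵢ log₂ pᵢ.
−0.21·log₂(0.21) = 0.4728
−0.15·log₂(0.15) = 0.4105
−0.13·log₂(0.13) = 0.3826
−0.20·log₂(0.20) = 0.4644
−0.25·log₂(0.25) = 0.5000
−0.06·log₂(0.06) = 0.2435
Sum ≈ 2.4739 → 2.474 bits.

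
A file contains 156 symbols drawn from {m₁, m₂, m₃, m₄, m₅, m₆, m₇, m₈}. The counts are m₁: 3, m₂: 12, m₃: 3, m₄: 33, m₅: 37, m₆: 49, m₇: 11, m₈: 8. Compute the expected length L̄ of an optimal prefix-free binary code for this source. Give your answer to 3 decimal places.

Probabilities are the counts divided by 156.
Repeatedly combine the two least-probable nodes; the expected code length is the sum of the merged weights.
merge 1/52 + 1/52 → 1/26
merge 1/26 + 2/39 → 7/78
merge 11/156 + 1/13 → 23/156
merge 7/78 + 23/156 → 37/156
merge 11/52 + 37/156 → 35/78
merge 37/156 + 49/156 → 43/78
merge 35/78 + 43/78 → 1
L = 1/26 + 7/78 + 23/156 + 37/156 + 35/78 + 43/78 + 1 = 98/39 ≈ 2.513 bits/symbol.

2.513 bits/symbol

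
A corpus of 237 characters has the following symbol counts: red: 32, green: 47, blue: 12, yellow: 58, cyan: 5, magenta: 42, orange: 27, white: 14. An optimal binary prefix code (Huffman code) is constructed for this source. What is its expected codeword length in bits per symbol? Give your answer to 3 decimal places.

2.759 bits/symbol

Probabilities are the counts divided by 237.
Repeatedly combine the two least-probable nodes; the expected code length is the sum of the merged weights.
merge 5/237 + 4/79 → 17/237
merge 14/237 + 17/237 → 31/237
merge 9/79 + 31/237 → 58/237
merge 32/237 + 14/79 → 74/237
merge 47/237 + 58/237 → 35/79
merge 58/237 + 74/237 → 44/79
merge 35/79 + 44/79 → 1
L = 17/237 + 31/237 + 58/237 + 74/237 + 35/79 + 44/79 + 1 = 218/79 ≈ 2.759 bits/symbol.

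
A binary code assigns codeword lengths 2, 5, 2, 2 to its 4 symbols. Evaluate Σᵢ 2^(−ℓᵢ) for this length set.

0.78125

With common denominator 2^5 = 32: Σ 2^(−ℓᵢ) = 8/32 + 1/32 + 8/32 + 8/32 = 25/32 = 0.78125.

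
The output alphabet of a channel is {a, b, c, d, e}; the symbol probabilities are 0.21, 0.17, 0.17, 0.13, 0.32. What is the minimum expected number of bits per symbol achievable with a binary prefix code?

2.3 bits/symbol

Repeatedly combine the two least-probable nodes; the expected code length is the sum of the merged weights.
merge 13/100 + 17/100 → 3/10
merge 17/100 + 21/100 → 19/50
merge 3/10 + 8/25 → 31/50
merge 19/50 + 31/50 → 1
L = 3/10 + 19/50 + 31/50 + 1 = 23/10 = 2.3 bits/symbol.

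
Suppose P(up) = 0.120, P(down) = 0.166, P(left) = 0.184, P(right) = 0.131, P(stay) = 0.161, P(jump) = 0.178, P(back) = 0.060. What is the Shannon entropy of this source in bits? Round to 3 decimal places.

H = −Σ pᵢ log₂ pᵢ.
−0.120·log₂(0.120) = 0.3671
−0.166·log₂(0.166) = 0.4301
−0.184·log₂(0.184) = 0.4494
−0.131·log₂(0.131) = 0.3841
−0.161·log₂(0.161) = 0.4242
−0.178·log₂(0.178) = 0.4432
−0.060·log₂(0.060) = 0.2435
Sum ≈ 2.7416 → 2.742 bits.

2.742 bits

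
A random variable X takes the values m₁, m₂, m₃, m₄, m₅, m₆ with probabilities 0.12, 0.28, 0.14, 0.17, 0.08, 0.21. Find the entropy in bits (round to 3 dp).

2.477 bits

H = −Σ pᵢ log₂ pᵢ.
−0.12·log₂(0.12) = 0.3671
−0.28·log₂(0.28) = 0.5142
−0.14·log₂(0.14) = 0.3971
−0.17·log₂(0.17) = 0.4346
−0.08·log₂(0.08) = 0.2915
−0.21·log₂(0.21) = 0.4728
Sum ≈ 2.4773 → 2.477 bits.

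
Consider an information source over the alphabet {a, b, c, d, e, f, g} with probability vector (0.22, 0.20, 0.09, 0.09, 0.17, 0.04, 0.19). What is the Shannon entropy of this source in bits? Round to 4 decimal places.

H = −Σ pᵢ log₂ pᵢ.
−0.22·log₂(0.22) = 0.4806
−0.20·log₂(0.20) = 0.4644
−0.09·log₂(0.09) = 0.3127
−0.09·log₂(0.09) = 0.3127
−0.17·log₂(0.17) = 0.4346
−0.04·log₂(0.04) = 0.1858
−0.19·log₂(0.19) = 0.4552
Sum ≈ 2.6458 → 2.6458 bits.

2.6458 bits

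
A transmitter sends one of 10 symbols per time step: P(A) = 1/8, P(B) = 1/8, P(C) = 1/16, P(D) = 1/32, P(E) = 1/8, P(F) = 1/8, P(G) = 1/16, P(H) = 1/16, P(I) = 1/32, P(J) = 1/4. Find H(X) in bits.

3.0625 bits

Each probability is a power of 1/2, so log₂(1/p) is an integer.
H = Σ p·log₂(1/p) = 1/8·3 + 1/8·3 + 1/16·4 + 1/32·5 + 1/8·3 + 1/8·3 + 1/16·4 + 1/16·4 + 1/32·5 + 1/4·2 = 3.0625 bits.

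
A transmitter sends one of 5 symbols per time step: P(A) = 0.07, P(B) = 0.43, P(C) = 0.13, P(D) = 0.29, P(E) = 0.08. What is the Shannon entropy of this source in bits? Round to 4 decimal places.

1.9842 bits

H = −Σ pᵢ log₂ pᵢ.
−0.07·log₂(0.07) = 0.2686
−0.43·log₂(0.43) = 0.5236
−0.13·log₂(0.13) = 0.3826
−0.29·log₂(0.29) = 0.5179
−0.08·log₂(0.08) = 0.2915
Sum ≈ 1.9842 → 1.9842 bits.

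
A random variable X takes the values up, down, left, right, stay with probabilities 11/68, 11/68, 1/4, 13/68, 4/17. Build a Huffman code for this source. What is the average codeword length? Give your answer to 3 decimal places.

2.324 bits/symbol

Repeatedly combine the two least-probable nodes; the expected code length is the sum of the merged weights.
merge 11/68 + 11/68 → 11/34
merge 13/68 + 4/17 → 29/68
merge 1/4 + 11/34 → 39/68
merge 29/68 + 39/68 → 1
L = 11/34 + 29/68 + 39/68 + 1 = 79/34 ≈ 2.324 bits/symbol.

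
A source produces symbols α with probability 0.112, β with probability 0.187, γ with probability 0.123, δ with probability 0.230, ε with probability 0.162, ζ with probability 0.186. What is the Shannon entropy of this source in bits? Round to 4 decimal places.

H = −Σ pᵢ log₂ pᵢ.
−0.112·log₂(0.112) = 0.3537
−0.187·log₂(0.187) = 0.4523
−0.123·log₂(0.123) = 0.3719
−0.230·log₂(0.230) = 0.4877
−0.162·log₂(0.162) = 0.4254
−0.186·log₂(0.186) = 0.4514
Sum ≈ 2.5424 → 2.5424 bits.

2.5424 bits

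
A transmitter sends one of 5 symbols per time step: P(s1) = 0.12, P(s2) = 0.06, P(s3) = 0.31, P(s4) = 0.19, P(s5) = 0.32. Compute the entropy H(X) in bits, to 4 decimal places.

2.1157 bits

H = −Σ pᵢ log₂ pᵢ.
−0.12·log₂(0.12) = 0.3671
−0.06·log₂(0.06) = 0.2435
−0.31·log₂(0.31) = 0.5238
−0.19·log₂(0.19) = 0.4552
−0.32·log₂(0.32) = 0.5260
Sum ≈ 2.1157 → 2.1157 bits.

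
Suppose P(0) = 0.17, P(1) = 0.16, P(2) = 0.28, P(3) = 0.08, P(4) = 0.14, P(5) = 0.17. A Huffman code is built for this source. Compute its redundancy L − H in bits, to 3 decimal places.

0.055 bits

Entropy H = −Σ p log₂ p ≈ 2.4950 bits.
Huffman merges: 2/25+7/50→11/50; 4/25+17/100→33/100; 17/100+11/50→39/100; 7/25+33/100→61/100; 39/100+61/100→1. L = 51/20 ≈ 2.5500.
L − H = 2.5500 − 2.4950 = 0.055 bits.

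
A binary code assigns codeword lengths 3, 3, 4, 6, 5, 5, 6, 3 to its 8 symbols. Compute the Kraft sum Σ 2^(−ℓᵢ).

With common denominator 2^6 = 64: Σ 2^(−ℓᵢ) = 8/64 + 8/64 + 4/64 + 1/64 + 2/64 + 2/64 + 1/64 + 8/64 = 34/64 = 0.53125.

0.53125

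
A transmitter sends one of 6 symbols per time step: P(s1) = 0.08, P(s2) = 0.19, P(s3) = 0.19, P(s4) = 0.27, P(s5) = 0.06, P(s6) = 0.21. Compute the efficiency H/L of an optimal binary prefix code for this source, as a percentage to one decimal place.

Entropy H = −Σ p log₂ p ≈ 2.4283 bits.
Huffman merges: 3/50+2/25→7/50; 7/50+19/100→33/100; 19/100+21/100→2/5; 27/100+33/100→3/5; 2/5+3/5→1. L = 247/100 ≈ 2.4700.
Efficiency = H/L = 2.4283/2.4700 = 98.3%.

98.3%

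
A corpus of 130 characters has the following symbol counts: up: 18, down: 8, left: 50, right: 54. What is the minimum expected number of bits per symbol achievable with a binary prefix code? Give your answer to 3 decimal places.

Probabilities are the counts divided by 130.
Repeatedly combine the two least-probable nodes; the expected code length is the sum of the merged weights.
merge 4/65 + 9/65 → 1/5
merge 1/5 + 5/13 → 38/65
merge 27/65 + 38/65 → 1
L = 1/5 + 38/65 + 1 = 116/65 ≈ 1.785 bits/symbol.

1.785 bits/symbol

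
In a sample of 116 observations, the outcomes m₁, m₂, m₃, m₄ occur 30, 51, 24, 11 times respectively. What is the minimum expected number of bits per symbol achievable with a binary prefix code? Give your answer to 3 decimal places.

1.862 bits/symbol

Probabilities are the counts divided by 116.
Repeatedly combine the two least-probable nodes; the expected code length is the sum of the merged weights.
merge 11/116 + 6/29 → 35/116
merge 15/58 + 35/116 → 65/116
merge 51/116 + 65/116 → 1
L = 35/116 + 65/116 + 1 = 54/29 ≈ 1.862 bits/symbol.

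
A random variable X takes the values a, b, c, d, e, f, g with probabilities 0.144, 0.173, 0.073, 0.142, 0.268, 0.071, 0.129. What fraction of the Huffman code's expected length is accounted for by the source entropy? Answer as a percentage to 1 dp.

Entropy H = −Σ p log₂ p ≈ 2.6772 bits.
Huffman merges: 71/1000+73/1000→18/125; 129/1000+71/500→271/1000; 18/125+18/125→36/125; 173/1000+67/250→441/1000; 271/1000+36/125→559/1000; 441/1000+559/1000→1. L = 2703/1000 ≈ 2.7030.
Efficiency = H/L = 2.6772/2.7030 = 99.0%.

99.0%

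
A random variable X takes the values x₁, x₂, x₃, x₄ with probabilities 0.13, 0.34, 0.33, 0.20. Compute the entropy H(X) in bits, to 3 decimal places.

H = −Σ pᵢ log₂ pᵢ.
−0.13·log₂(0.13) = 0.3826
−0.34·log₂(0.34) = 0.5292
−0.33·log₂(0.33) = 0.5278
−0.20·log₂(0.20) = 0.4644
Sum ≈ 1.9040 → 1.904 bits.

1.904 bits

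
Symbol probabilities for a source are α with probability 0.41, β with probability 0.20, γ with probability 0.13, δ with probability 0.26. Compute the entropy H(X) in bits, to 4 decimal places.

H = −Σ pᵢ log₂ pᵢ.
−0.41·log₂(0.41) = 0.5274
−0.20·log₂(0.20) = 0.4644
−0.13·log₂(0.13) = 0.3826
−0.26·log₂(0.26) = 0.5053
Sum ≈ 1.8797 → 1.8797 bits.

1.8797 bits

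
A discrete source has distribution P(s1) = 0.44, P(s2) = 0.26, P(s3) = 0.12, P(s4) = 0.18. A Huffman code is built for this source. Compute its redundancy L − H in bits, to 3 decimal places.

0.021 bits

Entropy H = −Σ p log₂ p ≈ 1.8388 bits.
Huffman merges: 3/25+9/50→3/10; 13/50+3/10→14/25; 11/25+14/25→1. L = 93/50 ≈ 1.8600.
L − H = 1.8600 − 1.8388 = 0.021 bits.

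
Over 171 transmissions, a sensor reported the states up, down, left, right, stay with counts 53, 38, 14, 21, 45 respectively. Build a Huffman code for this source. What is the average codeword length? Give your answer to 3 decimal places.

2.205 bits/symbol

Probabilities are the counts divided by 171.
Repeatedly combine the two least-probable nodes; the expected code length is the sum of the merged weights.
merge 14/171 + 7/57 → 35/171
merge 35/171 + 2/9 → 73/171
merge 5/19 + 53/171 → 98/171
merge 73/171 + 98/171 → 1
L = 35/171 + 73/171 + 98/171 + 1 = 377/171 ≈ 2.205 bits/symbol.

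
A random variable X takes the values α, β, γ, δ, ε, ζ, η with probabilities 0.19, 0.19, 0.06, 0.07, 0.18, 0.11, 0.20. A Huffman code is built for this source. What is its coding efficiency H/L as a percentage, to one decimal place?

Entropy H = −Σ p log₂ p ≈ 2.6825 bits.
Huffman merges: 3/50+7/100→13/100; 11/100+13/100→6/25; 9/50+19/100→37/100; 19/100+1/5→39/100; 6/25+37/100→61/100; 39/100+61/100→1. L = 137/50 ≈ 2.7400.
Efficiency = H/L = 2.6825/2.7400 = 97.9%.

97.9%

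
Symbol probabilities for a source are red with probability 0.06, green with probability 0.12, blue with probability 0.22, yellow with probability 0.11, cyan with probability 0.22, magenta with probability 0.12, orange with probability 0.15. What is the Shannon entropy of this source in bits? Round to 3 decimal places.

2.700 bits

H = −Σ pᵢ log₂ pᵢ.
−0.06·log₂(0.06) = 0.2435
−0.12·log₂(0.12) = 0.3671
−0.22·log₂(0.22) = 0.4806
−0.11·log₂(0.11) = 0.3503
−0.22·log₂(0.22) = 0.4806
−0.12·log₂(0.12) = 0.3671
−0.15·log₂(0.15) = 0.4105
Sum ≈ 2.6996 → 2.700 bits.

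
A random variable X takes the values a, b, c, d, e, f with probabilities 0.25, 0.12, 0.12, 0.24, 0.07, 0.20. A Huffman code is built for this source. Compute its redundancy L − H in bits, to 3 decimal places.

0.039 bits

Entropy H = −Σ p log₂ p ≈ 2.4612 bits.
Huffman merges: 7/100+3/25→19/100; 3/25+19/100→31/100; 1/5+6/25→11/25; 1/4+31/100→14/25; 11/25+14/25→1. L = 5/2 ≈ 2.5000.
L − H = 2.5000 − 2.4612 = 0.039 bits.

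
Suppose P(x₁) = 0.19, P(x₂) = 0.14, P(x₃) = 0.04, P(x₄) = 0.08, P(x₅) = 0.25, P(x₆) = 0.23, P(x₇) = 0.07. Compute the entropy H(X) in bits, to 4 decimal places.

2.5858 bits

H = −Σ pᵢ log₂ pᵢ.
−0.19·log₂(0.19) = 0.4552
−0.14·log₂(0.14) = 0.3971
−0.04·log₂(0.04) = 0.1858
−0.08·log₂(0.08) = 0.2915
−0.25·log₂(0.25) = 0.5000
−0.23·log₂(0.23) = 0.4877
−0.07·log₂(0.07) = 0.2686
Sum ≈ 2.5858 → 2.5858 bits.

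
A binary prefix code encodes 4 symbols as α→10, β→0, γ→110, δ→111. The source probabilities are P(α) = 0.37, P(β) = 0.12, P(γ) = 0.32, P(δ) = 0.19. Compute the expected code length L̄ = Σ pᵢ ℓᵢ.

L̄ = Σ pᵢ·ℓᵢ = 0.37·2 + 0.12·1 + 0.32·3 + 0.19·3 = 2.39 bits/symbol.

2.39 bits/symbol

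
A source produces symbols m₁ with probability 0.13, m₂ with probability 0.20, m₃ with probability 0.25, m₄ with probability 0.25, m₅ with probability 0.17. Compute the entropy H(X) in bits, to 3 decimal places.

2.282 bits

H = −Σ pᵢ log₂ pᵢ.
−0.13·log₂(0.13) = 0.3826
−0.20·log₂(0.20) = 0.4644
−0.25·log₂(0.25) = 0.5000
−0.25·log₂(0.25) = 0.5000
−0.17·log₂(0.17) = 0.4346
Sum ≈ 2.2816 → 2.282 bits.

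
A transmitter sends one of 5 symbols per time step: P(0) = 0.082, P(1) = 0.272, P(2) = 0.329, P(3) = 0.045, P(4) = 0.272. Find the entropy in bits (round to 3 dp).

H = −Σ pᵢ log₂ pᵢ.
−0.082·log₂(0.082) = 0.2959
−0.272·log₂(0.272) = 0.5109
−0.329·log₂(0.329) = 0.5277
−0.045·log₂(0.045) = 0.2013
−0.272·log₂(0.272) = 0.5109
Sum ≈ 2.0467 → 2.047 bits.

2.047 bits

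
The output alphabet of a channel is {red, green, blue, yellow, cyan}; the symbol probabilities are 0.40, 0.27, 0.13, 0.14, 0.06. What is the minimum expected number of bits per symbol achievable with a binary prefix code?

Repeatedly combine the two least-probable nodes; the expected code length is the sum of the merged weights.
merge 3/50 + 13/100 → 19/100
merge 7/50 + 19/100 → 33/100
merge 27/100 + 33/100 → 3/5
merge 2/5 + 3/5 → 1
L = 19/100 + 33/100 + 3/5 + 1 = 53/25 = 2.12 bits/symbol.

2.12 bits/symbol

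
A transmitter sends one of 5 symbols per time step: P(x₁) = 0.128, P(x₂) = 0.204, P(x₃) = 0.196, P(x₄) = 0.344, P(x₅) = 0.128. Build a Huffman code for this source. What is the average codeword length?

Repeatedly combine the two least-probable nodes; the expected code length is the sum of the merged weights.
merge 16/125 + 16/125 → 32/125
merge 49/250 + 51/250 → 2/5
merge 32/125 + 43/125 → 3/5
merge 2/5 + 3/5 → 1
L = 32/125 + 2/5 + 3/5 + 1 = 282/125 = 2.256 bits/symbol.

2.256 bits/symbol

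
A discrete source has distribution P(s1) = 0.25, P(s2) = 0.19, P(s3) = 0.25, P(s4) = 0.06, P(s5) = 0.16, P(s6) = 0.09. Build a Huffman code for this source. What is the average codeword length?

Repeatedly combine the two least-probable nodes; the expected code length is the sum of the merged weights.
merge 3/50 + 9/100 → 3/20
merge 3/20 + 4/25 → 31/100
merge 19/100 + 1/4 → 11/25
merge 1/4 + 31/100 → 14/25
merge 11/25 + 14/25 → 1
L = 3/20 + 31/100 + 11/25 + 14/25 + 1 = 123/50 = 2.46 bits/symbol.

2.46 bits/symbol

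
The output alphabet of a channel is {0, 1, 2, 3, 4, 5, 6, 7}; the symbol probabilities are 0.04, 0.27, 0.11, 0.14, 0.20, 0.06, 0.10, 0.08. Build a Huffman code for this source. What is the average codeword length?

Repeatedly combine the two least-probable nodes; the expected code length is the sum of the merged weights.
merge 1/25 + 3/50 → 1/10
merge 2/25 + 1/10 → 9/50
merge 1/10 + 11/100 → 21/100
merge 7/50 + 9/50 → 8/25
merge 1/5 + 21/100 → 41/100
merge 27/100 + 8/25 → 59/100
merge 41/100 + 59/100 → 1
L = 1/10 + 9/50 + 21/100 + 8/25 + 41/100 + 59/100 + 1 = 281/100 = 2.81 bits/symbol.

2.81 bits/symbol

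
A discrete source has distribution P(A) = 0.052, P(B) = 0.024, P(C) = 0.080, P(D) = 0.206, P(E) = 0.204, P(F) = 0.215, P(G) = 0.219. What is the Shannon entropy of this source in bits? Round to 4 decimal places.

2.5364 bits

H = −Σ pᵢ log₂ pᵢ.
−0.052·log₂(0.052) = 0.2218
−0.024·log₂(0.024) = 0.1291
−0.080·log₂(0.080) = 0.2915
−0.206·log₂(0.206) = 0.4695
−0.204·log₂(0.204) = 0.4678
−0.215·log₂(0.215) = 0.4768
−0.219·log₂(0.219) = 0.4798
Sum ≈ 2.5364 → 2.5364 bits.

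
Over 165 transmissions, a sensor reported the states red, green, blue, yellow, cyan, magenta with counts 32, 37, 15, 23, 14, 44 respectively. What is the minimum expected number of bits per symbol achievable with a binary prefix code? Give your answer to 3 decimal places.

Probabilities are the counts divided by 165.
Repeatedly combine the two least-probable nodes; the expected code length is the sum of the merged weights.
merge 14/165 + 1/11 → 29/165
merge 23/165 + 29/165 → 52/165
merge 32/165 + 37/165 → 23/55
merge 4/15 + 52/165 → 32/55
merge 23/55 + 32/55 → 1
L = 29/165 + 52/165 + 23/55 + 32/55 + 1 = 137/55 ≈ 2.491 bits/symbol.

2.491 bits/symbol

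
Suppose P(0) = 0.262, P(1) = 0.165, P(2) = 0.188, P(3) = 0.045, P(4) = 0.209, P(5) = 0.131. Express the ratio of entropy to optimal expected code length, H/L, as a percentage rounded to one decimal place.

Entropy H = −Σ p log₂ p ≈ 2.4460 bits.
Huffman merges: 9/200+131/1000→22/125; 33/200+22/125→341/1000; 47/250+209/1000→397/1000; 131/500+341/1000→603/1000; 397/1000+603/1000→1. L = 2517/1000 ≈ 2.5170.
Efficiency = H/L = 2.4460/2.5170 = 97.2%.

97.2%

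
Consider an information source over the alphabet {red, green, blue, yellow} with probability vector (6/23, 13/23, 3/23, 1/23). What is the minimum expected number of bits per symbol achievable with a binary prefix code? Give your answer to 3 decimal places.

1.609 bits/symbol

Repeatedly combine the two least-probable nodes; the expected code length is the sum of the merged weights.
merge 1/23 + 3/23 → 4/23
merge 4/23 + 6/23 → 10/23
merge 10/23 + 13/23 → 1
L = 4/23 + 10/23 + 1 = 37/23 ≈ 1.609 bits/symbol.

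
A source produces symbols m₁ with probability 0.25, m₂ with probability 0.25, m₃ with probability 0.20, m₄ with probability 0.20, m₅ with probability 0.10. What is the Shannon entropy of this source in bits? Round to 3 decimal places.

H = −Σ pᵢ log₂ pᵢ.
−0.25·log₂(0.25) = 0.5000
−0.25·log₂(0.25) = 0.5000
−0.20·log₂(0.20) = 0.4644
−0.20·log₂(0.20) = 0.4644
−0.10·log₂(0.10) = 0.3322
Sum ≈ 2.2610 → 2.261 bits.

2.261 bits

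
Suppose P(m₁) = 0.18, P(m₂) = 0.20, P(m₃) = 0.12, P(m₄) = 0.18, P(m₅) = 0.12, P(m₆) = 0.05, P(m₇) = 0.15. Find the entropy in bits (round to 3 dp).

2.716 bits

H = −Σ pᵢ log₂ pᵢ.
−0.18·log₂(0.18) = 0.4453
−0.20·log₂(0.20) = 0.4644
−0.12·log₂(0.12) = 0.3671
−0.18·log₂(0.18) = 0.4453
−0.12·log₂(0.12) = 0.3671
−0.05·log₂(0.05) = 0.2161
−0.15·log₂(0.15) = 0.4105
Sum ≈ 2.7158 → 2.716 bits.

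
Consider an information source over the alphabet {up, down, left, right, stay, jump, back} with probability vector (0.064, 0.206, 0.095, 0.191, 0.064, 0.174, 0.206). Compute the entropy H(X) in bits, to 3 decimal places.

H = −Σ pᵢ log₂ pᵢ.
−0.064·log₂(0.064) = 0.2538
−0.206·log₂(0.206) = 0.4695
−0.095·log₂(0.095) = 0.3226
−0.191·log₂(0.191) = 0.4562
−0.064·log₂(0.064) = 0.2538
−0.174·log₂(0.174) = 0.4390
−0.206·log₂(0.206) = 0.4695
Sum ≈ 2.6644 → 2.664 bits.

2.664 bits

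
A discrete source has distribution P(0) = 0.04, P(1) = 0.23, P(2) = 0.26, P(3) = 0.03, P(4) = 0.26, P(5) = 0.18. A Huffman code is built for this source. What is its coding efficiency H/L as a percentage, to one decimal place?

Entropy H = −Σ p log₂ p ≈ 2.2811 bits.
Huffman merges: 3/100+1/25→7/100; 7/100+9/50→1/4; 23/100+1/4→12/25; 13/50+13/50→13/25; 12/25+13/25→1. L = 58/25 ≈ 2.3200.
Efficiency = H/L = 2.2811/2.3200 = 98.3%.

98.3%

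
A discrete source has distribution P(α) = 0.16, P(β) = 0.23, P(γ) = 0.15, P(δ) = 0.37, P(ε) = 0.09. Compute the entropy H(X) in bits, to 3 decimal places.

H = −Σ pᵢ log₂ pᵢ.
−0.16·log₂(0.16) = 0.4230
−0.23·log₂(0.23) = 0.4877
−0.15·log₂(0.15) = 0.4105
−0.37·log₂(0.37) = 0.5307
−0.09·log₂(0.09) = 0.3127
Sum ≈ 2.1646 → 2.165 bits.

2.165 bits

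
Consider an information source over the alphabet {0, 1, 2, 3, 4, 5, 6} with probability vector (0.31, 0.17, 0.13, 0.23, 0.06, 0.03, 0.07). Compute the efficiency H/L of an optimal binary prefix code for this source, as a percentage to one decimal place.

Entropy H = −Σ p log₂ p ≈ 2.4925 bits.
Huffman merges: 3/100+3/50→9/100; 7/100+9/100→4/25; 13/100+4/25→29/100; 17/100+23/100→2/5; 29/100+31/100→3/5; 2/5+3/5→1. L = 127/50 ≈ 2.5400.
Efficiency = H/L = 2.4925/2.5400 = 98.1%.

98.1%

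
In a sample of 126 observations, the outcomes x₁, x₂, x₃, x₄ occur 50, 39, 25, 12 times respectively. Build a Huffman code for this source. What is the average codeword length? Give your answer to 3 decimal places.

Probabilities are the counts divided by 126.
Repeatedly combine the two least-probable nodes; the expected code length is the sum of the merged weights.
merge 2/21 + 25/126 → 37/126
merge 37/126 + 13/42 → 38/63
merge 25/63 + 38/63 → 1
L = 37/126 + 38/63 + 1 = 239/126 ≈ 1.897 bits/symbol.

1.897 bits/symbol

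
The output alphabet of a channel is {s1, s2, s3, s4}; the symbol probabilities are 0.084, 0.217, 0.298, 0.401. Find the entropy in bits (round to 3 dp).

1.828 bits

H = −Σ pᵢ log₂ pᵢ.
−0.084·log₂(0.084) = 0.3002
−0.217·log₂(0.217) = 0.4783
−0.298·log₂(0.298) = 0.5205
−0.401·log₂(0.401) = 0.5286
Sum ≈ 1.8276 → 1.828 bits.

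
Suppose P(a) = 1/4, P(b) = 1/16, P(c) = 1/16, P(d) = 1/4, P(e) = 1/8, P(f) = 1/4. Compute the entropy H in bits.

Each probability is a power of 1/2, so log₂(1/p) is an integer.
H = Σ p·log₂(1/p) = 1/4·2 + 1/16·4 + 1/16·4 + 1/4·2 + 1/8·3 + 1/4·2 = 2.375 bits.

2.375 bits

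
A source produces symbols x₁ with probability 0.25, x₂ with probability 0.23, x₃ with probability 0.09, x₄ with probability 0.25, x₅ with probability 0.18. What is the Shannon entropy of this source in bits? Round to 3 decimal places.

2.246 bits

H = −Σ pᵢ log₂ pᵢ.
−0.25·log₂(0.25) = 0.5000
−0.23·log₂(0.23) = 0.4877
−0.09·log₂(0.09) = 0.3127
−0.25·log₂(0.25) = 0.5000
−0.18·log₂(0.18) = 0.4453
Sum ≈ 2.2456 → 2.246 bits.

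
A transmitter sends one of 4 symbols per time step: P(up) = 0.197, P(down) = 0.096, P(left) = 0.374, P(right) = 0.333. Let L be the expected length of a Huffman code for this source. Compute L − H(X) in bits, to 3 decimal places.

Entropy H = −Σ p log₂ p ≈ 1.8452 bits.
Huffman merges: 12/125+197/1000→293/1000; 293/1000+333/1000→313/500; 187/500+313/500→1. L = 1919/1000 ≈ 1.9190.
L − H = 1.9190 − 1.8452 = 0.074 bits.

0.074 bits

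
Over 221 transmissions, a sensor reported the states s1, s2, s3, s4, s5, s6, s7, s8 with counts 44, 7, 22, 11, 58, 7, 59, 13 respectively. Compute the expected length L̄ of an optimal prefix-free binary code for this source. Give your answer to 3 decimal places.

2.606 bits/symbol

Probabilities are the counts divided by 221.
Repeatedly combine the two least-probable nodes; the expected code length is the sum of the merged weights.
merge 7/221 + 7/221 → 14/221
merge 11/221 + 1/17 → 24/221
merge 14/221 + 22/221 → 36/221
merge 24/221 + 36/221 → 60/221
merge 44/221 + 58/221 → 6/13
merge 59/221 + 60/221 → 7/13
merge 6/13 + 7/13 → 1
L = 14/221 + 24/221 + 36/221 + 60/221 + 6/13 + 7/13 + 1 = 576/221 ≈ 2.606 bits/symbol.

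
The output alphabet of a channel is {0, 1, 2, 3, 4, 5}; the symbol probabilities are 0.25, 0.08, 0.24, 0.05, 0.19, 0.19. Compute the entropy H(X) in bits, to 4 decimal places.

H = −Σ pᵢ log₂ pᵢ.
−0.25·log₂(0.25) = 0.5000
−0.08·log₂(0.08) = 0.2915
−0.24·log₂(0.24) = 0.4941
−0.05·log₂(0.05) = 0.2161
−0.19·log₂(0.19) = 0.4552
−0.19·log₂(0.19) = 0.4552
Sum ≈ 2.4122 → 2.4122 bits.

2.4122 bits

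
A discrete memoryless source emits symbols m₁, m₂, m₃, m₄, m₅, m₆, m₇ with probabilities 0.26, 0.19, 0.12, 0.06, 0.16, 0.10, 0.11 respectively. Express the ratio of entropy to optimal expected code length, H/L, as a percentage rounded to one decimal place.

98.8%

Entropy H = −Σ p log₂ p ≈ 2.6766 bits.
Huffman merges: 3/50+1/10→4/25; 11/100+3/25→23/100; 4/25+4/25→8/25; 19/100+23/100→21/50; 13/50+8/25→29/50; 21/50+29/50→1. L = 271/100 ≈ 2.7100.
Efficiency = H/L = 2.6766/2.7100 = 98.8%.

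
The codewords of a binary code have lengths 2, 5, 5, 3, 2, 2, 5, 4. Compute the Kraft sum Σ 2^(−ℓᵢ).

With common denominator 2^5 = 32: Σ 2^(−ℓᵢ) = 8/32 + 1/32 + 1/32 + 4/32 + 8/32 + 8/32 + 1/32 + 2/32 = 33/32 = 1.03125.

1.03125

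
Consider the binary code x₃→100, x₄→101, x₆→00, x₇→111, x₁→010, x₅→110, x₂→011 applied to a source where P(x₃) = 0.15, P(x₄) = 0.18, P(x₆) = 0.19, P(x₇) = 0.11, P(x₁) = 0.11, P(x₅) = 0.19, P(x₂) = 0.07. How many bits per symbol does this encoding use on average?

2.81 bits/symbol

L̄ = Σ pᵢ·ℓᵢ = 0.15·3 + 0.18·3 + 0.19·2 + 0.11·3 + 0.11·3 + 0.19·3 + 0.07·3 = 2.81 bits/symbol.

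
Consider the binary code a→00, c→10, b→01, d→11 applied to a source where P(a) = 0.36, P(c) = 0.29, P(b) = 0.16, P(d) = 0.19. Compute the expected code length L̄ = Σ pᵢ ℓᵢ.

L̄ = Σ pᵢ·ℓᵢ = 0.36·2 + 0.29·2 + 0.16·2 + 0.19·2 = 2 bits/symbol.

2 bits/symbol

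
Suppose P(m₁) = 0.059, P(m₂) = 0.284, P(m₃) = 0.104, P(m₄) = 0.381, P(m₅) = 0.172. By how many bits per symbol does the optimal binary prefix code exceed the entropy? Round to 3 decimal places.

0.054 bits

Entropy H = −Σ p log₂ p ≈ 2.0635 bits.
Huffman merges: 59/1000+13/125→163/1000; 163/1000+43/250→67/200; 71/250+67/200→619/1000; 381/1000+619/1000→1. L = 2117/1000 ≈ 2.1170.
L − H = 2.1170 − 2.0635 = 0.054 bits.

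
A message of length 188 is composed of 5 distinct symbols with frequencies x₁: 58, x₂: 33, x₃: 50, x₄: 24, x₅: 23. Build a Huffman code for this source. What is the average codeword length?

Probabilities are the counts divided by 188.
Repeatedly combine the two least-probable nodes; the expected code length is the sum of the merged weights.
merge 23/188 + 6/47 → 1/4
merge 33/188 + 1/4 → 20/47
merge 25/94 + 29/94 → 27/47
merge 20/47 + 27/47 → 1
L = 1/4 + 20/47 + 27/47 + 1 = 9/4 = 2.25 bits/symbol.

2.25 bits/symbol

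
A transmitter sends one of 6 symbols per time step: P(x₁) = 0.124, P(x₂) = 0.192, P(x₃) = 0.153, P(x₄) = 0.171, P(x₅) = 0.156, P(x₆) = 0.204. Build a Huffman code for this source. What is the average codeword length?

2.604 bits/symbol

Repeatedly combine the two least-probable nodes; the expected code length is the sum of the merged weights.
merge 31/250 + 153/1000 → 277/1000
merge 39/250 + 171/1000 → 327/1000
merge 24/125 + 51/250 → 99/250
merge 277/1000 + 327/1000 → 151/250
merge 99/250 + 151/250 → 1
L = 277/1000 + 327/1000 + 99/250 + 151/250 + 1 = 651/250 = 2.604 bits/symbol.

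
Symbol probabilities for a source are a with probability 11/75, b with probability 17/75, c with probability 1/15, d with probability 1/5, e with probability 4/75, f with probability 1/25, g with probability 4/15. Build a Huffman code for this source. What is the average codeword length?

2.56 bits/symbol

Repeatedly combine the two least-probable nodes; the expected code length is the sum of the merged weights.
merge 1/25 + 4/75 → 7/75
merge 1/15 + 7/75 → 4/25
merge 11/75 + 4/25 → 23/75
merge 1/5 + 17/75 → 32/75
merge 4/15 + 23/75 → 43/75
merge 32/75 + 43/75 → 1
L = 7/75 + 4/25 + 23/75 + 32/75 + 43/75 + 1 = 64/25 = 2.56 bits/symbol.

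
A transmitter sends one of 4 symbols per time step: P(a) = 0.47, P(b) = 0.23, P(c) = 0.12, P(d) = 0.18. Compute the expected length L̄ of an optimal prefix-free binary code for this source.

1.83 bits/symbol

Repeatedly combine the two least-probable nodes; the expected code length is the sum of the merged weights.
merge 3/25 + 9/50 → 3/10
merge 23/100 + 3/10 → 53/100
merge 47/100 + 53/100 → 1
L = 3/10 + 53/100 + 1 = 183/100 = 1.83 bits/symbol.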